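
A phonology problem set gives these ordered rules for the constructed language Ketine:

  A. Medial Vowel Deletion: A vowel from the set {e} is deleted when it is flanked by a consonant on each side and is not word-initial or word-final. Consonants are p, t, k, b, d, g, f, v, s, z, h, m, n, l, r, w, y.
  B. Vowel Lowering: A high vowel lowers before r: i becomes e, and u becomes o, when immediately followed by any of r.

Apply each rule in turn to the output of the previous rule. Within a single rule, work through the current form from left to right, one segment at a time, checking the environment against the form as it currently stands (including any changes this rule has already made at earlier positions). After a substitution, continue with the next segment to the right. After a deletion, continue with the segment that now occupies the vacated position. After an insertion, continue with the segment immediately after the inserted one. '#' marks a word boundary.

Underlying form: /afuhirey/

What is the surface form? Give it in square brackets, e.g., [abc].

A Medial Vowel Deletion: [afuhirey] → [afuhiry]
B Vowel Lowering: [afuhiry] → [afuhery]

[afuhery]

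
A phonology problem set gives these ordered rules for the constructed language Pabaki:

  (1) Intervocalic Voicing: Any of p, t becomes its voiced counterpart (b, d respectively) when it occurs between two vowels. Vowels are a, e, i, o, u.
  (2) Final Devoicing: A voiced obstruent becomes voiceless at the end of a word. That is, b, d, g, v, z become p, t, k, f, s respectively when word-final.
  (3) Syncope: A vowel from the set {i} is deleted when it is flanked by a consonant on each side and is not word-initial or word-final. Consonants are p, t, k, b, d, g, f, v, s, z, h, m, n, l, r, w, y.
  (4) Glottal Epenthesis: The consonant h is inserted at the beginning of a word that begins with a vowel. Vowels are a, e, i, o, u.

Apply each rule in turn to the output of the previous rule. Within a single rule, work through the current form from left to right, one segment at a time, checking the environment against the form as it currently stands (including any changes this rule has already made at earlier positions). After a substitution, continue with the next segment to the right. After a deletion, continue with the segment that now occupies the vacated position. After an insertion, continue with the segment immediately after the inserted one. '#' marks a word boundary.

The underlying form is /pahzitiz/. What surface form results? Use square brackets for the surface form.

[pahzds]

(1) Intervocalic Voicing: [pahzitiz] → [pahzidiz]
(2) Final Devoicing: [pahzidiz] → [pahzidis]
(3) Syncope: [pahzidis] → [pahzds]
(4) Glottal Epenthesis: no change — [pahzds]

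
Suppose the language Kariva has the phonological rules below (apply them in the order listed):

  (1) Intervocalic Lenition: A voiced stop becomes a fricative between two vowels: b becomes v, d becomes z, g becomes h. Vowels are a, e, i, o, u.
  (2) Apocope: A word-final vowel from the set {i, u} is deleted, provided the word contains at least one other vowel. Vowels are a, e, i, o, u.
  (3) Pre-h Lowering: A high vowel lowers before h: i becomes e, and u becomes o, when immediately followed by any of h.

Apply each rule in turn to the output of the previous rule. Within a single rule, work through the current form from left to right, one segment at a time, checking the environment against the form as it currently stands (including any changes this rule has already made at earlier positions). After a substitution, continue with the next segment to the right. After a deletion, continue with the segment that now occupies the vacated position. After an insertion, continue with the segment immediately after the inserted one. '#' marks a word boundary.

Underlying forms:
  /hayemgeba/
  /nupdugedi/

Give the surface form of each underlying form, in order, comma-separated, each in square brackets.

/hayemgeba/:
  (1) Intervocalic Lenition: [hayemgeba] → [hayemgeva]
  (2) Apocope: no change — [hayemgeva]
  (3) Pre-h Lowering: no change — [hayemgeva]
/nupdugedi/:
  (1) Intervocalic Lenition: [nupdugedi] → [nupduhezi]
  (2) Apocope: [nupduhezi] → [nupduhez]
  (3) Pre-h Lowering: [nupduhez] → [nupdohez]

[hayemgeva], [nupdohez]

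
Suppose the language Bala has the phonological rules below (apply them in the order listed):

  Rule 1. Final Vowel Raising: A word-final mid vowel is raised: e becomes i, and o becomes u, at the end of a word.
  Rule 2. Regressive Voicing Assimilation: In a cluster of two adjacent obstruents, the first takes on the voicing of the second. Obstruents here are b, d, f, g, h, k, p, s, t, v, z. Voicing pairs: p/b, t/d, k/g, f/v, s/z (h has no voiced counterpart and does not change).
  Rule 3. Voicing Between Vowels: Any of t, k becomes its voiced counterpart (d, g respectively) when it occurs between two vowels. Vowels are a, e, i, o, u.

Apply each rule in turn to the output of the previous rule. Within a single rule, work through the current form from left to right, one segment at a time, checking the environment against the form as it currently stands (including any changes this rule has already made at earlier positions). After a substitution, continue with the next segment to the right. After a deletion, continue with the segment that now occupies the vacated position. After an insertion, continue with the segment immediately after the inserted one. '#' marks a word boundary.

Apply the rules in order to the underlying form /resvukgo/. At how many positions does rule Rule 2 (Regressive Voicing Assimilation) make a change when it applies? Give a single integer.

Rule 1 Final Vowel Raising: [resvukgo] → [resvukgu]
Rule 2 Regressive Voicing Assimilation: [resvukgu] → [rezvuggu]
Rule 3 Voicing Between Vowels: no change — [rezvuggu]
Rule Rule 2 changed 2 position(s).

2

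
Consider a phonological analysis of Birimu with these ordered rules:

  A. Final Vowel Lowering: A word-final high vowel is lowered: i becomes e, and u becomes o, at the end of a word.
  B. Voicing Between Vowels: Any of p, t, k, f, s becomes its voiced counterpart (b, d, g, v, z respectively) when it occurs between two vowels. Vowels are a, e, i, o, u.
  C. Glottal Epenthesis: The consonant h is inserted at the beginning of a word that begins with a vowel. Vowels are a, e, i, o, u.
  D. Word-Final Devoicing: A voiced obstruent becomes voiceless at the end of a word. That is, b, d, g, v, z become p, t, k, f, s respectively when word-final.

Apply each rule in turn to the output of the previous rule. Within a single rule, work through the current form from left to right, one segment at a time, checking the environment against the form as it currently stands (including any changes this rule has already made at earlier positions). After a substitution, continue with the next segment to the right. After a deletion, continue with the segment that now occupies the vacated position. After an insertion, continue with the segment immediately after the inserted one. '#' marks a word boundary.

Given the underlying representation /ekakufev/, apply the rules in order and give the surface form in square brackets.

[hegaguvef]

A Final Vowel Lowering: no change — [ekakufev]
B Voicing Between Vowels: [ekakufev] → [egaguvev]
C Glottal Epenthesis: [egaguvev] → [hegaguvev]
D Word-Final Devoicing: [hegaguvev] → [hegaguvef]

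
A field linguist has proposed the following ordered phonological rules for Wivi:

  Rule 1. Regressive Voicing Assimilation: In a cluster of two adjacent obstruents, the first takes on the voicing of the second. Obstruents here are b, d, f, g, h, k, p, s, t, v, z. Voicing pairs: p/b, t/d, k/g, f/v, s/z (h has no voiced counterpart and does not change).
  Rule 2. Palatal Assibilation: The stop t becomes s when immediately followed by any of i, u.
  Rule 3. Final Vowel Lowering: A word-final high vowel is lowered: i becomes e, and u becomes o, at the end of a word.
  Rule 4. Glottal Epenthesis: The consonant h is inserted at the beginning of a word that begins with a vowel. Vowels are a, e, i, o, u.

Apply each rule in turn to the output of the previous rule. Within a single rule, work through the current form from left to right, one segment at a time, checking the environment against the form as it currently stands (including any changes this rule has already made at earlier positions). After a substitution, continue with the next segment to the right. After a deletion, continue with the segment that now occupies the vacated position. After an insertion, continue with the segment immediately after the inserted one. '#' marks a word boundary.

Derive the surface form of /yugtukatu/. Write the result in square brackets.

[yuksukaso]

Rule 1 Regressive Voicing Assimilation: [yugtukatu] → [yuktukatu]
Rule 2 Palatal Assibilation: [yuktukatu] → [yuksukasu]
Rule 3 Final Vowel Lowering: [yuksukasu] → [yuksukaso]
Rule 4 Glottal Epenthesis: no change — [yuksukaso]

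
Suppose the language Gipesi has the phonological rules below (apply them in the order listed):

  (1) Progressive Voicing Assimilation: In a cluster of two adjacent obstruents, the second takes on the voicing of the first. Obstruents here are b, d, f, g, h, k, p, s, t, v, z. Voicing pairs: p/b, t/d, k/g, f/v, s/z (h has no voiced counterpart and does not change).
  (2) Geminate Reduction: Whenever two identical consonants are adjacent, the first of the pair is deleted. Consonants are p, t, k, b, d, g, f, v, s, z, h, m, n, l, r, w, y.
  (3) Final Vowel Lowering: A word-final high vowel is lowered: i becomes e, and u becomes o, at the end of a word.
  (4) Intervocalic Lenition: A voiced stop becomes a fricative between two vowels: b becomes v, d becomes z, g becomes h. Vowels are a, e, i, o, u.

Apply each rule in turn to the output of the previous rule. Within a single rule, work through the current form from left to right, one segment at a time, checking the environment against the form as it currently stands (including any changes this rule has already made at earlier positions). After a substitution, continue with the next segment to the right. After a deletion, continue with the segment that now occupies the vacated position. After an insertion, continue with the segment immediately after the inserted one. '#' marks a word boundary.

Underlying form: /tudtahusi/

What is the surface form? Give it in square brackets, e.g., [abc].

(1) Progressive Voicing Assimilation: [tudtahusi] → [tuddahusi]
(2) Geminate Reduction: [tuddahusi] → [tudahusi]
(3) Final Vowel Lowering: [tudahusi] → [tudahuse]
(4) Intervocalic Lenition: [tudahuse] → [tuzahuse]

[tuzahuse]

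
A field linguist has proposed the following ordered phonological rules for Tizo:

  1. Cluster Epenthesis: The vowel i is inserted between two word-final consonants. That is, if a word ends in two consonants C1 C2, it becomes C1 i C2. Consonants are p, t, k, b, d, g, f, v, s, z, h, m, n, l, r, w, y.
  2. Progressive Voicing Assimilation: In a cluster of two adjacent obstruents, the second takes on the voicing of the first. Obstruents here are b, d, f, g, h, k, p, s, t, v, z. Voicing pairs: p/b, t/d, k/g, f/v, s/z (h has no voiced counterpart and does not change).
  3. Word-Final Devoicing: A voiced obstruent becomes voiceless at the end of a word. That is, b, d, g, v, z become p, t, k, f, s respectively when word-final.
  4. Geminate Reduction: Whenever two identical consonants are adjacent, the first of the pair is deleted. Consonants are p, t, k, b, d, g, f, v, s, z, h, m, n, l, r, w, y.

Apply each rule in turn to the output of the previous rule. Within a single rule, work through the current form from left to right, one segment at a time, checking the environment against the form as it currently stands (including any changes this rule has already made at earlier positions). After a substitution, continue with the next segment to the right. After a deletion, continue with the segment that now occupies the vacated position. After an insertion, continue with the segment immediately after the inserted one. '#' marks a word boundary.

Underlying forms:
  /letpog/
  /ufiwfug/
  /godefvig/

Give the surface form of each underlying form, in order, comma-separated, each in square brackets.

[letpok], [ufiwfuk], [godefik]

/letpog/:
  1 Cluster Epenthesis: no change — [letpog]
  2 Progressive Voicing Assimilation: no change — [letpog]
  3 Word-Final Devoicing: [letpog] → [letpok]
  4 Geminate Reduction: no change — [letpok]
/ufiwfug/:
  1 Cluster Epenthesis: no change — [ufiwfug]
  2 Progressive Voicing Assimilation: no change — [ufiwfug]
  3 Word-Final Devoicing: [ufiwfug] → [ufiwfuk]
  4 Geminate Reduction: no change — [ufiwfuk]
/godefvig/:
  1 Cluster Epenthesis: no change — [godefvig]
  2 Progressive Voicing Assimilation: [godefvig] → [godeffig]
  3 Word-Final Devoicing: [godeffig] → [godeffik]
  4 Geminate Reduction: [godeffik] → [godefik]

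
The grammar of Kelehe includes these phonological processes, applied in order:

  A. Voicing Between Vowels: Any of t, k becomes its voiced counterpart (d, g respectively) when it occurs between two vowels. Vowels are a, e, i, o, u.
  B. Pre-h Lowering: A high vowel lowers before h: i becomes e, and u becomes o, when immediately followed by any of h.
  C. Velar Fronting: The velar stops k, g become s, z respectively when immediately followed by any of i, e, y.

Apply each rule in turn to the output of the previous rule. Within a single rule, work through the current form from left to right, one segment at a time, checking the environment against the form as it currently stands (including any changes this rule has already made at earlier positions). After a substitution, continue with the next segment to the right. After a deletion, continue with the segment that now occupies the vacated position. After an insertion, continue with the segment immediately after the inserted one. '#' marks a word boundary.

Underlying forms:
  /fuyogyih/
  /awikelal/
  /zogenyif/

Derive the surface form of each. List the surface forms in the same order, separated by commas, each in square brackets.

[fuyozyeh], [awizelal], [zozenyif]

/fuyogyih/:
  A Voicing Between Vowels: no change — [fuyogyih]
  B Pre-h Lowering: [fuyogyih] → [fuyogyeh]
  C Velar Fronting: [fuyogyeh] → [fuyozyeh]
/awikelal/:
  A Voicing Between Vowels: [awikelal] → [awigelal]
  B Pre-h Lowering: no change — [awigelal]
  C Velar Fronting: [awigelal] → [awizelal]
/zogenyif/:
  A Voicing Between Vowels: no change — [zogenyif]
  B Pre-h Lowering: no change — [zogenyif]
  C Velar Fronting: [zogenyif] → [zozenyif]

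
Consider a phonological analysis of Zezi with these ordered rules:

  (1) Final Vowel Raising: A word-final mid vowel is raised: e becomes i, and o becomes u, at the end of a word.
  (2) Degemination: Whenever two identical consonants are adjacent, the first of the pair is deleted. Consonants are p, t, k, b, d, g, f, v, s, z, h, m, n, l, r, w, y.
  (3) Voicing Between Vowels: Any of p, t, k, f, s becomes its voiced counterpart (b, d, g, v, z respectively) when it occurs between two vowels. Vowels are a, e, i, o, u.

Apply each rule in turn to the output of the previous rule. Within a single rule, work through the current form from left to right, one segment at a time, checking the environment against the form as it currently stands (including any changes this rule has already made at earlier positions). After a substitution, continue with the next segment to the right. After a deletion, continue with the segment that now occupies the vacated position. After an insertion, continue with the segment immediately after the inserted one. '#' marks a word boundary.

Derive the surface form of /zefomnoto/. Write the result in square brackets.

(1) Final Vowel Raising: [zefomnoto] → [zefomnotu]
(2) Degemination: no change — [zefomnotu]
(3) Voicing Between Vowels: [zefomnotu] → [zevomnodu]

[zevomnodu]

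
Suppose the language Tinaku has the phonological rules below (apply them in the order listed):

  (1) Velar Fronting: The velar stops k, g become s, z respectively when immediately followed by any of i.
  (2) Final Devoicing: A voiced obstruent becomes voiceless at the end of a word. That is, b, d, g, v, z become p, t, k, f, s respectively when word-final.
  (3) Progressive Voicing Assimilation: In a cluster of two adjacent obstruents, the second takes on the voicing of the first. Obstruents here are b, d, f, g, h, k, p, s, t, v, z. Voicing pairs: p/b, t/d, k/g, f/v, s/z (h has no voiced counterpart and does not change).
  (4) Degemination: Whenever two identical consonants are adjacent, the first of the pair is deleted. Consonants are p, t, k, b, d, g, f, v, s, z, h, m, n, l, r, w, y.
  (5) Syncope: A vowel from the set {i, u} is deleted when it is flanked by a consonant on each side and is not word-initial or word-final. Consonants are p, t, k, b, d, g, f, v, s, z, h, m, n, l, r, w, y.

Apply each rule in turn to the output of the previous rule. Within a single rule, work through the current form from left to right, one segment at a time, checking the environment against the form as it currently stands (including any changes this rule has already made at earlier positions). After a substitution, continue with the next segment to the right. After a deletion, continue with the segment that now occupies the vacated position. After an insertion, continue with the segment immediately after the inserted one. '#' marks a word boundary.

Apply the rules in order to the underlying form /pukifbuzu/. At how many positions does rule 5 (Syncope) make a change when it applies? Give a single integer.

3

(1) Velar Fronting: [pukifbuzu] → [pusifbuzu]
(2) Final Devoicing: no change — [pusifbuzu]
(3) Progressive Voicing Assimilation: [pusifbuzu] → [pusifpuzu]
(4) Degemination: no change — [pusifpuzu]
(5) Syncope: [pusifpuzu] → [psfpzu]
Rule 5 changed 3 position(s).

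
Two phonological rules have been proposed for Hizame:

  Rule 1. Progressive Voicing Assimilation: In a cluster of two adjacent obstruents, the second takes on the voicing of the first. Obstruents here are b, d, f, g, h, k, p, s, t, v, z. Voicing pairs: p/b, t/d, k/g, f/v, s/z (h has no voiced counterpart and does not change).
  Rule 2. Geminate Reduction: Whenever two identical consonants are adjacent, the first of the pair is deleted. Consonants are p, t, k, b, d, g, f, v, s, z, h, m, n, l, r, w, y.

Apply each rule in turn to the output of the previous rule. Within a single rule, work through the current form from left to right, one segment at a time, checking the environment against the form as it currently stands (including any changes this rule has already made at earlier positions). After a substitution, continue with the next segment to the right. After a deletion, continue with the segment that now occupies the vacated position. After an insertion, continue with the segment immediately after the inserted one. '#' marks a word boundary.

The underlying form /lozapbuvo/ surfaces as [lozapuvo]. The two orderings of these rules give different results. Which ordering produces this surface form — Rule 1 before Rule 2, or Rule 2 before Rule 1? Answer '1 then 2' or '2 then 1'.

Order 1 then 2:
  1 Progressive Voicing Assimilation: [lozapbuvo] → [lozappuvo]
  2 Geminate Reduction: [lozappuvo] → [lozapuvo]
  result: [lozapuvo]
Order 2 then 1:
  2 Geminate Reduction: no change — [lozapbuvo]
  1 Progressive Voicing Assimilation: [lozapbuvo] → [lozappuvo]
  result: [lozappuvo]

1 then 2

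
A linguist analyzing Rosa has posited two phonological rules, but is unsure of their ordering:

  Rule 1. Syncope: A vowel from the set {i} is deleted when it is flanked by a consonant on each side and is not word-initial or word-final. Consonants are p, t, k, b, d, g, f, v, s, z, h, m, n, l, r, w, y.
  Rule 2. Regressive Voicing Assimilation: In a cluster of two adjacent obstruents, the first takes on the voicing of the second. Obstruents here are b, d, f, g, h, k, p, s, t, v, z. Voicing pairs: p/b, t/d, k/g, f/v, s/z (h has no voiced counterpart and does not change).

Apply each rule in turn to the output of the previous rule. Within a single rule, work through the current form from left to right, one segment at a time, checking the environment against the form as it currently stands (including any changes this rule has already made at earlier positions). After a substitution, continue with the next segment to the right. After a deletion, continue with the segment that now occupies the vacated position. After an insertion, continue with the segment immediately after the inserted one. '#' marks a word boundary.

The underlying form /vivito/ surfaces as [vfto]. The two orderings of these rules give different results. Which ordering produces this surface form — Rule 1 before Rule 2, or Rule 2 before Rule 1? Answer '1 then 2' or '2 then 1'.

Order 1 then 2:
  1 Syncope: [vivito] → [vvto]
  2 Regressive Voicing Assimilation: [vvto] → [vfto]
  result: [vfto]
Order 2 then 1:
  2 Regressive Voicing Assimilation: no change — [vivito]
  1 Syncope: [vivito] → [vvto]
  result: [vvto]

1 then 2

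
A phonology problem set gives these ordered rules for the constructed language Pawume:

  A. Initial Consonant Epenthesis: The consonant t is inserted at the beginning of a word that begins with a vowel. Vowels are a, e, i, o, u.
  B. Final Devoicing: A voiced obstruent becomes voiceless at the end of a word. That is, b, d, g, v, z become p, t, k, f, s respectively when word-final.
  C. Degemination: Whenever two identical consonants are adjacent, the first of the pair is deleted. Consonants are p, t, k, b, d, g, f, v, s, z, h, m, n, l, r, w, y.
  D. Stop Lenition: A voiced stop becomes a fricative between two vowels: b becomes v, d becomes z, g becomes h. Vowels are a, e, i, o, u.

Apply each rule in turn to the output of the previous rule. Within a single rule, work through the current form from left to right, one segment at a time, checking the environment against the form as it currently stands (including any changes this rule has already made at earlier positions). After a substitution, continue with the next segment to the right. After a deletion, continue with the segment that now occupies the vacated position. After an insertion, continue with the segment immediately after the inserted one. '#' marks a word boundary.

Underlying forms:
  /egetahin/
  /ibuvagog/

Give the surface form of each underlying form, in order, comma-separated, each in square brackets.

/egetahin/:
  A Initial Consonant Epenthesis: [egetahin] → [tegetahin]
  B Final Devoicing: no change — [tegetahin]
  C Degemination: no change — [tegetahin]
  D Stop Lenition: [tegetahin] → [tehetahin]
/ibuvagog/:
  A Initial Consonant Epenthesis: [ibuvagog] → [tibuvagog]
  B Final Devoicing: [tibuvagog] → [tibuvagok]
  C Degemination: no change — [tibuvagok]
  D Stop Lenition: [tibuvagok] → [tivuvahok]

[tehetahin], [tivuvahok]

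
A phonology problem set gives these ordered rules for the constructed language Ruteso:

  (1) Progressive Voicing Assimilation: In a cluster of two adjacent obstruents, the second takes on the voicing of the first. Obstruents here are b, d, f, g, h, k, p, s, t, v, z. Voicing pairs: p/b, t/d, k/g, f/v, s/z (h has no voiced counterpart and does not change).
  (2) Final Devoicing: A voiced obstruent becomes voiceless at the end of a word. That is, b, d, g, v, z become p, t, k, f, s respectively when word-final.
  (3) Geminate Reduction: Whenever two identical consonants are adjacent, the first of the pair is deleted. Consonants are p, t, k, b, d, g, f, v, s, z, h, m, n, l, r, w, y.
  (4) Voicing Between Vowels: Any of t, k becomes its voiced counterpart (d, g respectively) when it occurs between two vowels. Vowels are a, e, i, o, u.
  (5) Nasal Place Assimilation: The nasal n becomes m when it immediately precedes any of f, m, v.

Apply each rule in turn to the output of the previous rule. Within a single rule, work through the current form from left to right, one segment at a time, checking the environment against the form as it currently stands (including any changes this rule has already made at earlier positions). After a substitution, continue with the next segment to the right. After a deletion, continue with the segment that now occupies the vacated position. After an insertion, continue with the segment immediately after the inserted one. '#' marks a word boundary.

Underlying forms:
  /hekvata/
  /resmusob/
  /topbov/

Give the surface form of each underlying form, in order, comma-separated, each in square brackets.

/hekvata/:
  (1) Progressive Voicing Assimilation: [hekvata] → [hekfata]
  (2) Final Devoicing: no change — [hekfata]
  (3) Geminate Reduction: no change — [hekfata]
  (4) Voicing Between Vowels: [hekfata] → [hekfada]
  (5) Nasal Place Assimilation: no change — [hekfada]
/resmusob/:
  (1) Progressive Voicing Assimilation: no change — [resmusob]
  (2) Final Devoicing: [resmusob] → [resmusop]
  (3) Geminate Reduction: no change — [resmusop]
  (4) Voicing Between Vowels: no change — [resmusop]
  (5) Nasal Place Assimilation: no change — [resmusop]
/topbov/:
  (1) Progressive Voicing Assimilation: [topbov] → [toppov]
  (2) Final Devoicing: [toppov] → [toppof]
  (3) Geminate Reduction: [toppof] → [topof]
  (4) Voicing Between Vowels: no change — [topof]
  (5) Nasal Place Assimilation: no change — [topof]

[hekfada], [resmusop], [topof]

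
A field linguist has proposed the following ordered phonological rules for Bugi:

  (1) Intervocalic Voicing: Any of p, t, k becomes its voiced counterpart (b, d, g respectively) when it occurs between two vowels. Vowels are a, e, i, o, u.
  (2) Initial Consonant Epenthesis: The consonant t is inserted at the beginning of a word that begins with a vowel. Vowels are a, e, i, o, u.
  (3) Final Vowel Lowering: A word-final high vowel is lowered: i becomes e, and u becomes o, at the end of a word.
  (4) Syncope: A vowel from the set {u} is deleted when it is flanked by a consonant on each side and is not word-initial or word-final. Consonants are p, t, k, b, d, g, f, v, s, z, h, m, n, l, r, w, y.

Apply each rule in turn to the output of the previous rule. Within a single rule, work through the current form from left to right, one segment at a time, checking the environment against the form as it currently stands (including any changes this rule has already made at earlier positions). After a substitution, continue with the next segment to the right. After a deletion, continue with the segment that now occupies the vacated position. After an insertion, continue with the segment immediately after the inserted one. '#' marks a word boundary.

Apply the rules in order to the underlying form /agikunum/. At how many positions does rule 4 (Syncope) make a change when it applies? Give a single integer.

(1) Intervocalic Voicing: [agikunum] → [agigunum]
(2) Initial Consonant Epenthesis: [agigunum] → [tagigunum]
(3) Final Vowel Lowering: no change — [tagigunum]
(4) Syncope: [tagigunum] → [tagignm]
Rule 4 changed 2 position(s).

2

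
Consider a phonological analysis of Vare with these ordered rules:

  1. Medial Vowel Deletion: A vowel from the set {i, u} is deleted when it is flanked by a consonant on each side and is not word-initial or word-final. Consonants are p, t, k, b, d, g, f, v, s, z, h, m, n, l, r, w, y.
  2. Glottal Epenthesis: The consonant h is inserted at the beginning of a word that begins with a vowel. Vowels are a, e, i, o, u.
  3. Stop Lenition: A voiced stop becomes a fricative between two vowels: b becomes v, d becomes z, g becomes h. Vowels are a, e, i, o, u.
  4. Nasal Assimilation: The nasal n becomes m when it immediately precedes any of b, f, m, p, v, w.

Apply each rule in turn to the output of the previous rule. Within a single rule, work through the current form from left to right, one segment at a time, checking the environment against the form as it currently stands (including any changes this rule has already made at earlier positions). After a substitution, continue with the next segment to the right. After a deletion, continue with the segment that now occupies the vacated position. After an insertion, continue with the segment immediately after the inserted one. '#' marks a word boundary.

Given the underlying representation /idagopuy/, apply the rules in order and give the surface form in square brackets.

1 Medial Vowel Deletion: [idagopuy] → [idagopy]
2 Glottal Epenthesis: [idagopy] → [hidagopy]
3 Stop Lenition: [hidagopy] → [hizahopy]
4 Nasal Assimilation: no change — [hizahopy]

[hizahopy]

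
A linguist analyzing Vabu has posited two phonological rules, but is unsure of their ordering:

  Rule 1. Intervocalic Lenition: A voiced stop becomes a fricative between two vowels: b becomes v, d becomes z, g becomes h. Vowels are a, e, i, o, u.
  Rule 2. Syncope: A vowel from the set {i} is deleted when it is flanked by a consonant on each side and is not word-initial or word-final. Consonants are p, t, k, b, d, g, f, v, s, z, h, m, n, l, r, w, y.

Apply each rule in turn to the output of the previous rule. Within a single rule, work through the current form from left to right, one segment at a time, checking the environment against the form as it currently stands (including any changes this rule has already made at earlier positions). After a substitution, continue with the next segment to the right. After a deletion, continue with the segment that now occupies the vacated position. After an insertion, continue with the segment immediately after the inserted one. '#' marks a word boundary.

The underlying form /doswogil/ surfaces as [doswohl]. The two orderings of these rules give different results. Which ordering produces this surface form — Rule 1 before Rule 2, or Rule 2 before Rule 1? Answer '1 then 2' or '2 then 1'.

Order 1 then 2:
  1 Intervocalic Lenition: [doswogil] → [doswohil]
  2 Syncope: [doswohil] → [doswohl]
  result: [doswohl]
Order 2 then 1:
  2 Syncope: [doswogil] → [doswogl]
  1 Intervocalic Lenition: no change — [doswogl]
  result: [doswogl]

1 then 2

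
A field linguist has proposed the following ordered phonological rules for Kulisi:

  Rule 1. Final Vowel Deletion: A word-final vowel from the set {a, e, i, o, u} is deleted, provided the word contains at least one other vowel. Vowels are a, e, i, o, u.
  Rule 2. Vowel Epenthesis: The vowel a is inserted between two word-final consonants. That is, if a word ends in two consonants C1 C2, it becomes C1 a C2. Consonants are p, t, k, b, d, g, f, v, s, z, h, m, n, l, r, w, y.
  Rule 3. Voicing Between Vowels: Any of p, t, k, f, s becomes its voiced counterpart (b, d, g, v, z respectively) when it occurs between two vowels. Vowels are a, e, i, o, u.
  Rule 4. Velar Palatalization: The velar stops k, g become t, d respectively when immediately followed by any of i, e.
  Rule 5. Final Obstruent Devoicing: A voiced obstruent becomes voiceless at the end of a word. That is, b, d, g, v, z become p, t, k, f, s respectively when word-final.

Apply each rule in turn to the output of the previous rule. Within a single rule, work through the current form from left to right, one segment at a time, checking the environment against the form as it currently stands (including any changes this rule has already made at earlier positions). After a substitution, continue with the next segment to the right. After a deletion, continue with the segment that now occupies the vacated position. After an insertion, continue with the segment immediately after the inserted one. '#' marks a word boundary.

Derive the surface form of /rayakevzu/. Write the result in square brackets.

[rayadevas]

Rule 1 Final Vowel Deletion: [rayakevzu] → [rayakevz]
Rule 2 Vowel Epenthesis: [rayakevz] → [rayakevaz]
Rule 3 Voicing Between Vowels: [rayakevaz] → [rayagevaz]
Rule 4 Velar Palatalization: [rayagevaz] → [rayadevaz]
Rule 5 Final Obstruent Devoicing: [rayadevaz] → [rayadevas]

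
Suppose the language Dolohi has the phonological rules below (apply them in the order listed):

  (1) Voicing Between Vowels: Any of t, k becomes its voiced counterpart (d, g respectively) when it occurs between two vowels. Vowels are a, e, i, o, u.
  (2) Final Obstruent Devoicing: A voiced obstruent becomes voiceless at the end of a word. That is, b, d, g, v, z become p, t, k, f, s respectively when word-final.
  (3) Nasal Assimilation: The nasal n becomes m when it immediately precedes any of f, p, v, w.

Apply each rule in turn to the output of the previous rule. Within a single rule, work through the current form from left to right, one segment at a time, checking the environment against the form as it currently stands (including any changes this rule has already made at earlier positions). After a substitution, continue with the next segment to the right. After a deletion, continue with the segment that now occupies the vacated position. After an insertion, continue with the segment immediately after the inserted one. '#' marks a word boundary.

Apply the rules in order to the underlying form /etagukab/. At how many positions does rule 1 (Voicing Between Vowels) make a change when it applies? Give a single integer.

(1) Voicing Between Vowels: [etagukab] → [edagugab]
(2) Final Obstruent Devoicing: [edagugab] → [edagugap]
(3) Nasal Assimilation: no change — [edagugap]
Rule 1 changed 2 position(s).

2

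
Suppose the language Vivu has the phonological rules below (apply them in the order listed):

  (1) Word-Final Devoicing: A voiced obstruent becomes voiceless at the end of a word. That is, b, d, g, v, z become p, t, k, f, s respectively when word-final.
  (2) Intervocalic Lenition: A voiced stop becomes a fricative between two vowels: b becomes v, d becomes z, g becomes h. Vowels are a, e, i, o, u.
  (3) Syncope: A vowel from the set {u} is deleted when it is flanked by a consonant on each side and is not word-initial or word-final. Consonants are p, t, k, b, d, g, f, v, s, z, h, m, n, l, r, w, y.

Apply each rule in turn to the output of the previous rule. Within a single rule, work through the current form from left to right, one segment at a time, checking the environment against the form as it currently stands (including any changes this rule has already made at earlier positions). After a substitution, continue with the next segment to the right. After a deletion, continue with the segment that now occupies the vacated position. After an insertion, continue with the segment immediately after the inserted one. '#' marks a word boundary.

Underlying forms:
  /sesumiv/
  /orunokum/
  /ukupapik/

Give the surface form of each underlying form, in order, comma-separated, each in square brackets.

/sesumiv/:
  (1) Word-Final Devoicing: [sesumiv] → [sesumif]
  (2) Intervocalic Lenition: no change — [sesumif]
  (3) Syncope: [sesumif] → [sesmif]
/orunokum/:
  (1) Word-Final Devoicing: no change — [orunokum]
  (2) Intervocalic Lenition: no change — [orunokum]
  (3) Syncope: [orunokum] → [ornokm]
/ukupapik/:
  (1) Word-Final Devoicing: no change — [ukupapik]
  (2) Intervocalic Lenition: no change — [ukupapik]
  (3) Syncope: [ukupapik] → [ukpapik]

[sesmif], [ornokm], [ukpapik]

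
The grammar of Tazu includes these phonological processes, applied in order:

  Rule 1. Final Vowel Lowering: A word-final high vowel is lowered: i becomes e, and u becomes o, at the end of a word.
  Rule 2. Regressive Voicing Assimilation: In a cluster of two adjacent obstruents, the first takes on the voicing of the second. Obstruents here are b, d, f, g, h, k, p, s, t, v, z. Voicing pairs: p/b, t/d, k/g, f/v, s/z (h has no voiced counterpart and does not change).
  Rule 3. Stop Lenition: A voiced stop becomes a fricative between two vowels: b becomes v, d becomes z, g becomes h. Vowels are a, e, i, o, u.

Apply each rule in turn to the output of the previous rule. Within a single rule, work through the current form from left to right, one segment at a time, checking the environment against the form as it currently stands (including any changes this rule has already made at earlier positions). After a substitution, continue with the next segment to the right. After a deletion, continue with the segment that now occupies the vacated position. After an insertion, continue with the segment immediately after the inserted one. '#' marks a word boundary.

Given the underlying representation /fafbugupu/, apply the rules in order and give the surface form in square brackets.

Rule 1 Final Vowel Lowering: [fafbugupu] → [fafbugupo]
Rule 2 Regressive Voicing Assimilation: [fafbugupo] → [favbugupo]
Rule 3 Stop Lenition: [favbugupo] → [favbuhupo]

[favbuhupo]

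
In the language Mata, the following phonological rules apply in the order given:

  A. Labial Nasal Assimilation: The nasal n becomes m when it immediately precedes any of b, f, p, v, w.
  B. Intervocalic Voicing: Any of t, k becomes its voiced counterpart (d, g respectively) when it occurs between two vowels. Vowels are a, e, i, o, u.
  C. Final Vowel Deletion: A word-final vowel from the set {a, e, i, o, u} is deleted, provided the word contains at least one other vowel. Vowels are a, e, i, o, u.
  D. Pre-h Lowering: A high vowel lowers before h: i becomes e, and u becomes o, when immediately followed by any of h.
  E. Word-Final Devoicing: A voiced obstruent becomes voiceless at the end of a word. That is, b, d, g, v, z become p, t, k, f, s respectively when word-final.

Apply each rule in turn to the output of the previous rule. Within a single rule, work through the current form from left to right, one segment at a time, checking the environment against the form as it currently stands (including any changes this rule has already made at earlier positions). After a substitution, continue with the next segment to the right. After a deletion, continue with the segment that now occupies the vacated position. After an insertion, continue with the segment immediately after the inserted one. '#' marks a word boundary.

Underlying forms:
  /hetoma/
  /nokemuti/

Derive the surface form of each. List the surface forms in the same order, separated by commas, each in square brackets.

/hetoma/:
  A Labial Nasal Assimilation: no change — [hetoma]
  B Intervocalic Voicing: [hetoma] → [hedoma]
  C Final Vowel Deletion: [hedoma] → [hedom]
  D Pre-h Lowering: no change — [hedom]
  E Word-Final Devoicing: no change — [hedom]
/nokemuti/:
  A Labial Nasal Assimilation: no change — [nokemuti]
  B Intervocalic Voicing: [nokemuti] → [nogemudi]
  C Final Vowel Deletion: [nogemudi] → [nogemud]
  D Pre-h Lowering: no change — [nogemud]
  E Word-Final Devoicing: [nogemud] → [nogemut]

[hedom], [nogemut]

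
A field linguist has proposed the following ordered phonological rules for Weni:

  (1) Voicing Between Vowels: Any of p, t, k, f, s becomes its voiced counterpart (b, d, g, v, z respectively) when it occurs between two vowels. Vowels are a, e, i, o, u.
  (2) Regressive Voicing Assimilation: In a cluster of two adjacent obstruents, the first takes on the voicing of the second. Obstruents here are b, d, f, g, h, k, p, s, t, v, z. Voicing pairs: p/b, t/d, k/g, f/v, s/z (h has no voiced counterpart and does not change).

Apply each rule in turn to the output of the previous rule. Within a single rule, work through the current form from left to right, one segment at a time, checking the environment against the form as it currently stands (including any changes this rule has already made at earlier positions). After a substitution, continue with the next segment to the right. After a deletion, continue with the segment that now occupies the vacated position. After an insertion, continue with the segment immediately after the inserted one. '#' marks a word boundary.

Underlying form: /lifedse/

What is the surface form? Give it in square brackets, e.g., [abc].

(1) Voicing Between Vowels: [lifedse] → [livedse]
(2) Regressive Voicing Assimilation: [livedse] → [livetse]

[livetse]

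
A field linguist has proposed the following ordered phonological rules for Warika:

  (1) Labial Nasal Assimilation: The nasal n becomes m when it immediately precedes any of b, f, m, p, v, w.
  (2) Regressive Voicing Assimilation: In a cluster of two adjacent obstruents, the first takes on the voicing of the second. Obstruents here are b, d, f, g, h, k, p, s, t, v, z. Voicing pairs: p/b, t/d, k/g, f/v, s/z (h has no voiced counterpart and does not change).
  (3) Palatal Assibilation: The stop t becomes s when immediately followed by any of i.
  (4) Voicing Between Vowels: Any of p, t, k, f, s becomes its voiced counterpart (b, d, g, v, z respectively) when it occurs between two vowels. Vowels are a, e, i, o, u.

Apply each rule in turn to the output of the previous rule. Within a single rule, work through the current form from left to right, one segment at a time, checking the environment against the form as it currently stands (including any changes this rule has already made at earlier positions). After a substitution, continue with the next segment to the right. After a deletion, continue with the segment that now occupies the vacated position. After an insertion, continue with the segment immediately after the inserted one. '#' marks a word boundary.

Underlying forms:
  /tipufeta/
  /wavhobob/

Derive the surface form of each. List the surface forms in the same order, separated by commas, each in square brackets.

/tipufeta/:
  (1) Labial Nasal Assimilation: no change — [tipufeta]
  (2) Regressive Voicing Assimilation: no change — [tipufeta]
  (3) Palatal Assibilation: [tipufeta] → [sipufeta]
  (4) Voicing Between Vowels: [sipufeta] → [sibuveda]
/wavhobob/:
  (1) Labial Nasal Assimilation: no change — [wavhobob]
  (2) Regressive Voicing Assimilation: [wavhobob] → [wafhobob]
  (3) Palatal Assibilation: no change — [wafhobob]
  (4) Voicing Between Vowels: no change — [wafhobob]

[sibuveda], [wafhobob]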